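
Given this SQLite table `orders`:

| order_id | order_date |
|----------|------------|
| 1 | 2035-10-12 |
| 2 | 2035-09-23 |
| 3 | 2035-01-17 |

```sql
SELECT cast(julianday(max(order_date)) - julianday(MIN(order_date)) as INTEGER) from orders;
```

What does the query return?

MIN = 2035-01-17, MAX = 2035-10-12.
14 days remain in January 2035 after the 17th (31 − 17).
Full months from February 2035 through September 2035 contribute their day counts.
Then 12 days into October 2035.
Total: 14 + 28 + 31 + 30 + 31 + 30 + 31 + 31 + 30 + 12 = 268.

268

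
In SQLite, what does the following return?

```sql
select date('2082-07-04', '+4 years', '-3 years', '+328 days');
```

2084-05-27

Adding +4 years to 2082-07-04 gives 2086-07-04.
Adding -3 years to 2086-07-04 gives 2083-07-04.
Applying '+328 days' to 2083-07-04: counting 328 days forward gives 2084-05-27.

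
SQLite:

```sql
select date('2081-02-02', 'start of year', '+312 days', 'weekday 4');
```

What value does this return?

2081-11-13

`start of year` rewinds 2081-02-02 to 2081-01-01.
Applying '+312 days' to 2081-01-01: counting 312 days forward gives 2081-11-09.
`weekday 4` advances to the next Thursday; 2081-11-09 is a Sunday, so it moves forward to 2081-11-13.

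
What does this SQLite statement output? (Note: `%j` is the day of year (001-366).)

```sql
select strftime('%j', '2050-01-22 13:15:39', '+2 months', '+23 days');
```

First apply '+2 months', '+23 days': 2050-01-22 13:15:39 → 2050-04-14 13:15:39.
Day-of-year for 2050-04-14: days since 2050-01-01 inclusive = 104, zero-padded to 104.

104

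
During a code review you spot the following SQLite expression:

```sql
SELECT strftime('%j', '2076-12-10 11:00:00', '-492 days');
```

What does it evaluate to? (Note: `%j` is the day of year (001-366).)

First apply '-492 days': 2076-12-10 11:00:00 → 2075-08-06 11:00:00.
Day-of-year for 2075-08-06: days since 2075-01-01 inclusive = 218, zero-padded to 218.

218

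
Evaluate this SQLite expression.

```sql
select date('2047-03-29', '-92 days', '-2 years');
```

2044-12-27

Applying '-92 days' to 2047-03-29: counting 92 days back gives 2046-12-27.
Adding -2 years to 2046-12-27 gives 2044-12-27.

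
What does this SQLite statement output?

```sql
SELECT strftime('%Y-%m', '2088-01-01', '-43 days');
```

2087-11

First apply '-43 days': 2088-01-01 → 2087-11-19.
`%Y-%m` extracts the year-month: 2087-11.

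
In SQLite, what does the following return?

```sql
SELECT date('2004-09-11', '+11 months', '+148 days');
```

Adding +11 months to 2004-09-11 gives 2005-08-11.
Applying '+148 days' to 2005-08-11: counting 148 days forward gives 2006-01-06.

2006-01-06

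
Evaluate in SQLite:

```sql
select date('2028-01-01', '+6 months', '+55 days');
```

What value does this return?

2028-08-25

Adding +6 months to 2028-01-01 gives 2028-07-01.
Applying '+55 days' to 2028-07-01: counting 55 days forward gives 2028-08-25.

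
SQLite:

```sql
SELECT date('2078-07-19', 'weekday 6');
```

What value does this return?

`weekday 6` advances to the next Saturday; 2078-07-19 is a Tuesday, so it moves forward to 2078-07-23.

2078-07-23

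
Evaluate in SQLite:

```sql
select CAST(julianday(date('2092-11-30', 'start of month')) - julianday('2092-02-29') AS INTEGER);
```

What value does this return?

`start of month` rewinds 2092-11-30 to 2092-11-01.
0 days remain in February 2092 after the 29th (29 − 29).
Full months from March 2092 through October 2092 contribute their day counts.
Then 1 day into November 2092.
Total: 0 + 31 + 30 + 31 + 30 + 31 + 31 + 30 + 31 + 1 = 246.

246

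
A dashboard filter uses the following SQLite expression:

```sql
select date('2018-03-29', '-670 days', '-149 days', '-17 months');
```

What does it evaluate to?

Applying '-670 days' to 2018-03-29: counting 670 days back gives 2016-05-28.
Applying '-149 days' to 2016-05-28: counting 149 days back gives 2015-12-31.
Adding -17 months to 2015-12-31 gives 2014-07-31.

2014-07-31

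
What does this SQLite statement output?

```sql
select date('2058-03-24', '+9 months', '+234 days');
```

Adding +9 months to 2058-03-24 gives 2058-12-24.
Applying '+234 days' to 2058-12-24: counting 234 days forward gives 2059-08-15.

2059-08-15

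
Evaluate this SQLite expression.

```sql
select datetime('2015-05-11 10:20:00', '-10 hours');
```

-10 hours from 2015-05-11 10:20:00 is 2015-05-11 00:20:00.

2015-05-11 00:20:00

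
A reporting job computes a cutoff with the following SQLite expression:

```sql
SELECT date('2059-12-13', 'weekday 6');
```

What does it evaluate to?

`weekday 6` advances to the next Saturday; 2059-12-13 is already a Saturday, so it stays at 2059-12-13.

2059-12-13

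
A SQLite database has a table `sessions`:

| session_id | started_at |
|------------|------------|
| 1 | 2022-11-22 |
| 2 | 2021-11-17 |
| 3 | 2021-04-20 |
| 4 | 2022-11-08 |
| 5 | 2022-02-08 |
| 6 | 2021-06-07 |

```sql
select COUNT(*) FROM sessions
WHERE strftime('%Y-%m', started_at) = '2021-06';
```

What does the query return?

Rows with year-month 2021-06: 2021-06-07 → 1.

1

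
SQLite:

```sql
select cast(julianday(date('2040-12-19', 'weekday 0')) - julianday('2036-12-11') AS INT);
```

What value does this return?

`weekday 0` advances to the next Sunday; 2040-12-19 is a Wednesday, so it moves forward to 2040-12-23.
20 days remain in December 2036 after the 11th (31 − 11).
Full months from January 2037 through November 2040 contribute their day counts.
Then 23 days into December 2040.
Total: 20 + 31 + 28 + 31 + 30 + 31 + 30 + 31 + 31 + 30 + 31 + 30 + 31 + 31 + 28 + 31 + 30 + 31 + 30 + 31 + 31 + 30 + 31 + 30 + 31 + 31 + 28 + 31 + 30 + 31 + 30 + 31 + 31 + 30 + 31 + 30 + 31 + 31 + 29 + 31 + 30 + 31 + 30 + 31 + 31 + 30 + 31 + 30 + 23 = 1473.

1473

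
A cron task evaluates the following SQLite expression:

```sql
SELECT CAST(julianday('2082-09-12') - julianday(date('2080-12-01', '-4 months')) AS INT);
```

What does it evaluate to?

772

Adding -4 months to 2080-12-01 gives 2080-08-01.
30 days remain in August 2080 after the 1st (31 − 1).
Full months from September 2080 through August 2082 contribute their day counts.
Then 12 days into September 2082.
Total: 30 + 30 + 31 + 30 + 31 + 31 + 28 + 31 + 30 + 31 + 30 + 31 + 31 + 30 + 31 + 30 + 31 + 31 + 28 + 31 + 30 + 31 + 30 + 31 + 31 + 12 = 772.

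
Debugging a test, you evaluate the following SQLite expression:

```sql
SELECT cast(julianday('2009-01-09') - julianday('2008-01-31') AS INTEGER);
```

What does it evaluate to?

0 days remain in January 2008 after the 31st (31 − 31).
Full months from February 2008 through December 2008 contribute their day counts.
Then 9 days into January 2009.
Total: 0 + 29 + 31 + 30 + 31 + 30 + 31 + 31 + 30 + 31 + 30 + 31 + 9 = 344.

344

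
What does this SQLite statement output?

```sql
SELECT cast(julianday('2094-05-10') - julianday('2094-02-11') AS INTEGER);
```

88

17 days remain in February 2094 after the 11th (28 − 11).
March 2094: 31 days.
April 2094: 30 days.
Then 10 days into May 2094.
Total: 17 + 31 + 30 + 10 = 88.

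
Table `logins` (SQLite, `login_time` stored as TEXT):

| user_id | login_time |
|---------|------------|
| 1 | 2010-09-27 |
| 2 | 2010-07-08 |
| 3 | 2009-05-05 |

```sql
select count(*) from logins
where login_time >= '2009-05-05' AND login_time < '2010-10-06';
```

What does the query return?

Rows in [2009-05-05, 2010-10-06): 2010-09-27, 2010-07-08, 2009-05-05 → 3 rows.

3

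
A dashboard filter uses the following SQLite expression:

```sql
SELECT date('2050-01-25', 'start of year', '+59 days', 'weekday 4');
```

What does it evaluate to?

`start of year` rewinds 2050-01-25 to 2050-01-01.
Applying '+59 days' to 2050-01-01: counting 59 days forward gives 2050-03-01.
`weekday 4` advances to the next Thursday; 2050-03-01 is a Tuesday, so it moves forward to 2050-03-03.

2050-03-03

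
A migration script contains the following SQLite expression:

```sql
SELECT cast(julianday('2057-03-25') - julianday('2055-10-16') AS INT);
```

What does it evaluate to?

15 days remain in October 2055 after the 16th (31 − 16).
Full months from November 2055 through February 2057 contribute their day counts.
Then 25 days into March 2057.
Total: 15 + 30 + 31 + 31 + 29 + 31 + 30 + 31 + 30 + 31 + 31 + 30 + 31 + 30 + 31 + 31 + 28 + 25 = 526.

526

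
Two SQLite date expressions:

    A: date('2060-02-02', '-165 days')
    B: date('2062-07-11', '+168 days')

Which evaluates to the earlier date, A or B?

A = 2059-08-21.
B = 2062-12-26.
A is earlier.

A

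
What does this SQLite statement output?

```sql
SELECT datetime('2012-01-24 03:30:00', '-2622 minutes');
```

2622 minutes = 43h 42m; -2622 minutes from 2012-01-24 03:30:00 is 2012-01-22 07:48:00 (crosses midnight).

2012-01-22 07:48:00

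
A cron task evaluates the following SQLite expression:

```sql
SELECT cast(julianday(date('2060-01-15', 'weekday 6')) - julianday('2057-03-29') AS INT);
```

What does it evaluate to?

`weekday 6` advances to the next Saturday; 2060-01-15 is a Thursday, so it moves forward to 2060-01-17.
2 days remain in March 2057 after the 29th (31 − 29).
Full months from April 2057 through December 2059 contribute their day counts.
Then 17 days into January 2060.
Total: 2 + 30 + 31 + 30 + 31 + 31 + 30 + 31 + 30 + 31 + 31 + 28 + 31 + 30 + 31 + 30 + 31 + 31 + 30 + 31 + 30 + 31 + 31 + 28 + 31 + 30 + 31 + 30 + 31 + 31 + 30 + 31 + 30 + 31 + 17 = 1024.

1024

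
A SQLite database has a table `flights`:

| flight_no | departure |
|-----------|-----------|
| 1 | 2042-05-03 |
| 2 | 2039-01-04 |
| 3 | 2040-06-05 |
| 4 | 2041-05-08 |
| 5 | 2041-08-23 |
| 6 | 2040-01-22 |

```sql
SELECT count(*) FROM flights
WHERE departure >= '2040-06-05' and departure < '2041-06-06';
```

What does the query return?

Rows in [2040-06-05, 2041-06-06): 2040-06-05, 2041-05-08 → 2 rows.

2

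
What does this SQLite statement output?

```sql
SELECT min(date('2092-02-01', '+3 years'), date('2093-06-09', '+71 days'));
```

date('2092-02-01', '+3 years') → 2095-02-01.
date('2093-06-09', '+71 days') → 2093-08-19.
Earlier of the two is 2093-08-19.

2093-08-19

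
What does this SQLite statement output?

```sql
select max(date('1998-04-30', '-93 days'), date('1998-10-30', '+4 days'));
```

date('1998-04-30', '-93 days') → 1998-01-27.
date('1998-10-30', '+4 days') → 1998-11-03.
Later of the two is 1998-11-03.

1998-11-03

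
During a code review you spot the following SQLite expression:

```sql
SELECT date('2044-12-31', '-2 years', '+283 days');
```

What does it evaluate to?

2043-10-10

Adding -2 years to 2044-12-31 gives 2042-12-31.
Applying '+283 days' to 2042-12-31: counting 283 days forward gives 2043-10-10.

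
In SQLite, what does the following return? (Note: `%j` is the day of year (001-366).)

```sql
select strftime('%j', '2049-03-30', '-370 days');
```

First apply '-370 days': 2049-03-30 → 2048-03-25.
Day-of-year for 2048-03-25: days since 2048-01-01 inclusive = 85, zero-padded to 085.

085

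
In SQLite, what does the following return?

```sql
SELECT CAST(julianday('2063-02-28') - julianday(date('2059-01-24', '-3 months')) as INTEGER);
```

Adding -3 months to 2059-01-24 gives 2058-10-24.
7 days remain in October 2058 after the 24th (31 − 24).
Full months from November 2058 through January 2063 contribute their day counts.
Then 28 days into February 2063.
Total: 7 + 30 + 31 + 31 + 28 + 31 + 30 + 31 + 30 + 31 + 31 + 30 + 31 + 30 + 31 + 31 + 29 + 31 + 30 + 31 + 30 + 31 + 31 + 30 + 31 + 30 + 31 + 31 + 28 + 31 + 30 + 31 + 30 + 31 + 31 + 30 + 31 + 30 + 31 + 31 + 28 + 31 + 30 + 31 + 30 + 31 + 31 + 30 + 31 + 30 + 31 + 31 + 28 = 1588.

1588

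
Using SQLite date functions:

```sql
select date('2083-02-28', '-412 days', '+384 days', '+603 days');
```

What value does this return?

Applying '-412 days' to 2083-02-28: counting 412 days back gives 2082-01-12.
Applying '+384 days' to 2082-01-12: counting 384 days forward gives 2083-01-31.
Applying '+603 days' to 2083-01-31: counting 603 days forward gives 2084-09-25.

2084-09-25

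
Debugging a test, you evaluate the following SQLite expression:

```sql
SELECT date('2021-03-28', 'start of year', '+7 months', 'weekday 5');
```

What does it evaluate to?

2021-08-06

`start of year` rewinds 2021-03-28 to 2021-01-01.
Adding +7 months to 2021-01-01 gives 2021-08-01.
`weekday 5` advances to the next Friday; 2021-08-01 is a Sunday, so it moves forward to 2021-08-06.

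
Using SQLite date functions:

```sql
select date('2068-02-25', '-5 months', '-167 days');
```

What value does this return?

2067-04-11

Adding -5 months to 2068-02-25 gives 2067-09-25.
Applying '-167 days' to 2067-09-25: counting 167 days back gives 2067-04-11.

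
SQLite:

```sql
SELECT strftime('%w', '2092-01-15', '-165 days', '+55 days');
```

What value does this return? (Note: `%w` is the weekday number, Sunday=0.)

First apply '-165 days', '+55 days': 2092-01-15 → 2091-09-27.
2091-09-27 is a Thursday; with Sunday=0 that is 4.

4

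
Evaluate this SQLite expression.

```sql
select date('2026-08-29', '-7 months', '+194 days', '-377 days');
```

2025-07-30

Adding -7 months to 2026-08-29 gives 2026-01-29.
Applying '+194 days' to 2026-01-29: counting 194 days forward gives 2026-08-11.
Applying '-377 days' to 2026-08-11: counting 377 days back gives 2025-07-30.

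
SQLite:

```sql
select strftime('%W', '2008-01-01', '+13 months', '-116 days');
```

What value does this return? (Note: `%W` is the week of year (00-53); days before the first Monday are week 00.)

First apply '+13 months', '-116 days': 2008-01-01 → 2008-10-08.
2008-10-08 is a Wednesday. SQLite's %W counts Mondays since the year started; the result is 40.

40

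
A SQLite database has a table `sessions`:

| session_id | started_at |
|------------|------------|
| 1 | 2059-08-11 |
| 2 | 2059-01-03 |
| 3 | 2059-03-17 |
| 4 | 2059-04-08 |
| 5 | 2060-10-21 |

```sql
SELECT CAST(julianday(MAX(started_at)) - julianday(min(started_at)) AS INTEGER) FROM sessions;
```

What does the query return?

657

MIN = 2059-01-03, MAX = 2060-10-21.
28 days remain in January 2059 after the 3rd (31 − 3).
Full months from February 2059 through September 2060 contribute their day counts.
Then 21 days into October 2060.
Total: 28 + 28 + 31 + 30 + 31 + 30 + 31 + 31 + 30 + 31 + 30 + 31 + 31 + 29 + 31 + 30 + 31 + 30 + 31 + 31 + 30 + 21 = 657.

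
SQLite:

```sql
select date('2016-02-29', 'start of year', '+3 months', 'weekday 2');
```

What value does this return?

2016-04-05

`start of year` rewinds 2016-02-29 to 2016-01-01.
Adding +3 months to 2016-01-01 gives 2016-04-01.
`weekday 2` advances to the next Tuesday; 2016-04-01 is a Friday, so it moves forward to 2016-04-05.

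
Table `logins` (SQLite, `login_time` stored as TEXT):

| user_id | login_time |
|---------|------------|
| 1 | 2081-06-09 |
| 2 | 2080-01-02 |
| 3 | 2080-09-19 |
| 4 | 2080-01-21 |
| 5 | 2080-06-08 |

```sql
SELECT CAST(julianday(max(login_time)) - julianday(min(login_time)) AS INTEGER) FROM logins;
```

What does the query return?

MIN = 2080-01-02, MAX = 2081-06-09.
29 days remain in January 2080 after the 2nd (31 − 2).
Full months from February 2080 through May 2081 contribute their day counts.
Then 9 days into June 2081.
Total: 29 + 29 + 31 + 30 + 31 + 30 + 31 + 31 + 30 + 31 + 30 + 31 + 31 + 28 + 31 + 30 + 31 + 9 = 524.

524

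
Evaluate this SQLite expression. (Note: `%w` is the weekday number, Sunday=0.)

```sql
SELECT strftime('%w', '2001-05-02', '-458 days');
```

0

First apply '-458 days': 2001-05-02 → 2000-01-30.
2000-01-30 is a Sunday; with Sunday=0 that is 0.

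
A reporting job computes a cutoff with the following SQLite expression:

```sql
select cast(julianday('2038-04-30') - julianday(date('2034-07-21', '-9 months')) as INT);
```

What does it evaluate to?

1652

Adding -9 months to 2034-07-21 gives 2033-10-21.
10 days remain in October 2033 after the 21st (31 − 21).
Full months from November 2033 through March 2038 contribute their day counts.
Then 30 days into April 2038.
Total: 10 + 30 + 31 + 31 + 28 + 31 + 30 + 31 + 30 + 31 + 31 + 30 + 31 + 30 + 31 + 31 + 28 + 31 + 30 + 31 + 30 + 31 + 31 + 30 + 31 + 30 + 31 + 31 + 29 + 31 + 30 + 31 + 30 + 31 + 31 + 30 + 31 + 30 + 31 + 31 + 28 + 31 + 30 + 31 + 30 + 31 + 31 + 30 + 31 + 30 + 31 + 31 + 28 + 31 + 30 = 1652.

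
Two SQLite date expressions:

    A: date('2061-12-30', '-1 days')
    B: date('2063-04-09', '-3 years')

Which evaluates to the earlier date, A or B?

A = 2061-12-29.
B = 2060-04-09.
B is earlier.

B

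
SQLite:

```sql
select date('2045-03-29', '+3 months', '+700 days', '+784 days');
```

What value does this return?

Adding +3 months to 2045-03-29 gives 2045-06-29.
Applying '+700 days' to 2045-06-29: counting 700 days forward gives 2047-05-30.
Applying '+784 days' to 2047-05-30: counting 784 days forward gives 2049-07-22.

2049-07-22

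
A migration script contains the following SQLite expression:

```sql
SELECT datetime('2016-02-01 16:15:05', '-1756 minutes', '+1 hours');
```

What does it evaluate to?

2016-01-31 11:59:05

1756 minutes = 29h 16m; -1756 minutes from 2016-02-01 16:15:05 is 2016-01-31 10:59:05 (crosses midnight).
+1 hours from 2016-01-31 10:59:05 is 2016-01-31 11:59:05.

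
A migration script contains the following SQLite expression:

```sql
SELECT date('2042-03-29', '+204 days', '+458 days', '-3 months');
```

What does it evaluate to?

Applying '+204 days' to 2042-03-29: counting 204 days forward gives 2042-10-19.
Applying '+458 days' to 2042-10-19: counting 458 days forward gives 2044-01-20.
Adding -3 months to 2044-01-20 gives 2043-10-20.

2043-10-20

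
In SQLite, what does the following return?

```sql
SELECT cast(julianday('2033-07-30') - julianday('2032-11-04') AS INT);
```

268

26 days remain in November 2032 after the 4th (30 − 4).
Full months from December 2032 through June 2033 contribute their day counts.
Then 30 days into July 2033.
Total: 26 + 31 + 31 + 28 + 31 + 30 + 31 + 30 + 30 = 268.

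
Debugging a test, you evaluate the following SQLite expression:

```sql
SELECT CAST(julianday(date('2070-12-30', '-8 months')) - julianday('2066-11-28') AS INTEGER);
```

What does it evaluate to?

Adding -8 months to 2070-12-30 gives 2070-04-30.
2 days remain in November 2066 after the 28th (30 − 28).
Full months from December 2066 through March 2070 contribute their day counts.
Then 30 days into April 2070.
Total: 2 + 31 + 31 + 28 + 31 + 30 + 31 + 30 + 31 + 31 + 30 + 31 + 30 + 31 + 31 + 29 + 31 + 30 + 31 + 30 + 31 + 31 + 30 + 31 + 30 + 31 + 31 + 28 + 31 + 30 + 31 + 30 + 31 + 31 + 30 + 31 + 30 + 31 + 31 + 28 + 31 + 30 = 1249.

1249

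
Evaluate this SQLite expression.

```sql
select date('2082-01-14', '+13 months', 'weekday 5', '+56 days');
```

2083-04-16

Adding +13 months to 2082-01-14 gives 2083-02-14.
`weekday 5` advances to the next Friday; 2083-02-14 is a Sunday, so it moves forward to 2083-02-19.
Applying '+56 days' to 2083-02-19: counting 56 days forward gives 2083-04-16.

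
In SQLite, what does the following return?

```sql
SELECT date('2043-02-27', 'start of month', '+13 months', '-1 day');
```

2044-02-29

`start of month` rewinds 2043-02-27 to 2043-02-01.
Adding +13 months to 2043-02-01 gives 2044-03-01.
Going back 1 day from 2044-03-01 reaches 2044-02-29 (last day of February, 29 days).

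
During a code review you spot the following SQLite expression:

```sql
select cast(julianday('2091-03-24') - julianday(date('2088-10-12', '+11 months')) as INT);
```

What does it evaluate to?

558

Adding +11 months to 2088-10-12 gives 2089-09-12.
18 days remain in September 2089 after the 12th (30 − 12).
Full months from October 2089 through February 2091 contribute their day counts.
Then 24 days into March 2091.
Total: 18 + 31 + 30 + 31 + 31 + 28 + 31 + 30 + 31 + 30 + 31 + 31 + 30 + 31 + 30 + 31 + 31 + 28 + 24 = 558.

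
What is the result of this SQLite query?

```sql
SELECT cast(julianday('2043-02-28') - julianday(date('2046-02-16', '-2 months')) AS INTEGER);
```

Adding -2 months to 2046-02-16 gives 2045-12-16.
0 days remain in February 2043 after the 28th (28 − 28).
Full months from March 2043 through November 2045 contribute their day counts.
Then 16 days into December 2045.
Total: 0 + 31 + 30 + 31 + 30 + 31 + 31 + 30 + 31 + 30 + 31 + 31 + 29 + 31 + 30 + 31 + 30 + 31 + 31 + 30 + 31 + 30 + 31 + 31 + 28 + 31 + 30 + 31 + 30 + 31 + 31 + 30 + 31 + 30 + 16 = 1022.
The subtraction is earlier − later, so the result is −1022 → -1022.

-1022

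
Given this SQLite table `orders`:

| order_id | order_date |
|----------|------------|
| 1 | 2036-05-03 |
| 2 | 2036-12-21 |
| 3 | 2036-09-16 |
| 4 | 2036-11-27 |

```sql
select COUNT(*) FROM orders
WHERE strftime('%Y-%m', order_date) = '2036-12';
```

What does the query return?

1

Rows with year-month 2036-12: 2036-12-21 → 1.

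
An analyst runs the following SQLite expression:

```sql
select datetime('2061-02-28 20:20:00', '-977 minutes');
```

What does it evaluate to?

2061-02-28 04:03:00

977 minutes = 16h 17m; -977 minutes from 2061-02-28 20:20:00 is 2061-02-28 04:03:00.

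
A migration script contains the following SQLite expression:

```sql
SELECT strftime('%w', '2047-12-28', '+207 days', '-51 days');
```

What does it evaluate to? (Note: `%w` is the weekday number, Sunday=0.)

1

First apply '+207 days', '-51 days': 2047-12-28 → 2048-06-01.
2048-06-01 is a Monday; with Sunday=0 that is 1.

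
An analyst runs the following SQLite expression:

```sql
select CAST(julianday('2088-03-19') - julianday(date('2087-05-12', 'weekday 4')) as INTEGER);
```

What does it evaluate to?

309

`weekday 4` advances to the next Thursday; 2087-05-12 is a Monday, so it moves forward to 2087-05-15.
16 days remain in May 2087 after the 15th (31 − 15).
Full months from June 2087 through February 2088 contribute their day counts.
Then 19 days into March 2088.
Total: 16 + 30 + 31 + 31 + 30 + 31 + 30 + 31 + 31 + 29 + 19 = 309.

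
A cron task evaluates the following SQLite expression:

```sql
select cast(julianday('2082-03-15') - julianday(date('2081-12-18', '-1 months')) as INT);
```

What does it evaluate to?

Adding -1 month to 2081-12-18 gives 2081-11-18.
12 days remain in November 2081 after the 18th (30 − 18).
December 2081: 31 days.
January 2082: 31 days.
February 2082: 28 days.
Then 15 days into March 2082.
Total: 12 + 31 + 31 + 28 + 15 = 117.

117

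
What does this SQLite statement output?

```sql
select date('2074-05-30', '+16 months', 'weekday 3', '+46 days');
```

2075-11-17

Adding +16 months to 2074-05-30 gives 2075-09-30.
`weekday 3` advances to the next Wednesday; 2075-09-30 is a Monday, so it moves forward to 2075-10-02.
Applying '+46 days' to 2075-10-02: counting 46 days forward gives 2075-11-17.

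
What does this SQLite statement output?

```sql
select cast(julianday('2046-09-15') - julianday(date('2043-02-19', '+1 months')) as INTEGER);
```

1276

Adding +1 month to 2043-02-19 gives 2043-03-19.
12 days remain in March 2043 after the 19th (31 − 19).
Full months from April 2043 through August 2046 contribute their day counts.
Then 15 days into September 2046.
Total: 12 + 30 + 31 + 30 + 31 + 31 + 30 + 31 + 30 + 31 + 31 + 29 + 31 + 30 + 31 + 30 + 31 + 31 + 30 + 31 + 30 + 31 + 31 + 28 + 31 + 30 + 31 + 30 + 31 + 31 + 30 + 31 + 30 + 31 + 31 + 28 + 31 + 30 + 31 + 30 + 31 + 31 + 15 = 1276.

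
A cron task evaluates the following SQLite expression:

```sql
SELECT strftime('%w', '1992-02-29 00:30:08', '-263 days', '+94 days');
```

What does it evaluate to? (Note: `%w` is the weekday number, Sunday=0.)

5

First apply '-263 days', '+94 days': 1992-02-29 00:30:08 → 1991-09-13 00:30:08.
1991-09-13 is a Friday; with Sunday=0 that is 5.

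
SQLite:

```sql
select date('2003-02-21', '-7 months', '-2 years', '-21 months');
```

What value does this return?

Adding -7 months to 2003-02-21 gives 2002-07-21.
Adding -2 years to 2002-07-21 gives 2000-07-21.
Adding -21 months to 2000-07-21 gives 1998-10-21.

1998-10-21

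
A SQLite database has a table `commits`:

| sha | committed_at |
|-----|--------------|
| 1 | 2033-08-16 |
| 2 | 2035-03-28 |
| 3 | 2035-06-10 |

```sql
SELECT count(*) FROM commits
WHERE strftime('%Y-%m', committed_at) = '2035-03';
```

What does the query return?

1

Rows with year-month 2035-03: 2035-03-28 → 1.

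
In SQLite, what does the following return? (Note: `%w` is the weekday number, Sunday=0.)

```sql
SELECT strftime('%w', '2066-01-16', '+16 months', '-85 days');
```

0

First apply '+16 months', '-85 days': 2066-01-16 → 2067-02-20.
2067-02-20 is a Sunday; with Sunday=0 that is 0.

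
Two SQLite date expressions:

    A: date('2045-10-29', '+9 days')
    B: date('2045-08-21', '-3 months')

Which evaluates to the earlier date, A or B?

A = 2045-11-07.
B = 2045-05-21.
B is earlier.

B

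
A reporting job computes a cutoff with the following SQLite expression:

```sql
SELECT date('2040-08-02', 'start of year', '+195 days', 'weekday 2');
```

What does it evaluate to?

2040-07-17

`start of year` rewinds 2040-08-02 to 2040-01-01.
Applying '+195 days' to 2040-01-01: counting 195 days forward gives 2040-07-14.
`weekday 2` advances to the next Tuesday; 2040-07-14 is a Saturday, so it moves forward to 2040-07-17.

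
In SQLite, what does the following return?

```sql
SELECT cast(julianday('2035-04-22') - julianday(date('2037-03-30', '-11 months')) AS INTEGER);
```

Adding -11 months to 2037-03-30 gives 2036-04-30.
8 days remain in April 2035 after the 22nd (30 − 22).
Full months from May 2035 through March 2036 contribute their day counts.
Then 30 days into April 2036.
Total: 8 + 31 + 30 + 31 + 31 + 30 + 31 + 30 + 31 + 31 + 29 + 31 + 30 = 374.
The subtraction is earlier − later, so the result is −374 → -374.

-374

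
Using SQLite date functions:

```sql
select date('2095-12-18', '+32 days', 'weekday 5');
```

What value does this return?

2096-01-20

December 2095 has 31 days; 13 remain after the 18th, so 14 days reach 2096-01-01.
Advancing 18 more days within January lands on 2096-01-19.
`weekday 5` advances to the next Friday; 2096-01-19 is a Thursday, so it moves forward to 2096-01-20.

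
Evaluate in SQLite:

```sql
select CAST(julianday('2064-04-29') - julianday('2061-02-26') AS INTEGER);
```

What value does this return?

1158

2 days remain in February 2061 after the 26th (28 − 26).
Full months from March 2061 through March 2064 contribute their day counts.
Then 29 days into April 2064.
Total: 2 + 31 + 30 + 31 + 30 + 31 + 31 + 30 + 31 + 30 + 31 + 31 + 28 + 31 + 30 + 31 + 30 + 31 + 31 + 30 + 31 + 30 + 31 + 31 + 28 + 31 + 30 + 31 + 30 + 31 + 31 + 30 + 31 + 30 + 31 + 31 + 29 + 31 + 29 = 1158.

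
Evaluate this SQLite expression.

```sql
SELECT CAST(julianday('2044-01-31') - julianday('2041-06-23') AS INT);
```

7 days remain in June 2041 after the 23rd (30 − 23).
Full months from July 2041 through December 2043 contribute their day counts.
Then 31 days into January 2044.
Total: 7 + 31 + 31 + 30 + 31 + 30 + 31 + 31 + 28 + 31 + 30 + 31 + 30 + 31 + 31 + 30 + 31 + 30 + 31 + 31 + 28 + 31 + 30 + 31 + 30 + 31 + 31 + 30 + 31 + 30 + 31 + 31 = 952.

952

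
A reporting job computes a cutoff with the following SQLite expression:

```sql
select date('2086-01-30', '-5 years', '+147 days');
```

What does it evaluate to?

Adding -5 years to 2086-01-30 gives 2081-01-30.
Applying '+147 days' to 2081-01-30: counting 147 days forward gives 2081-06-26.

2081-06-26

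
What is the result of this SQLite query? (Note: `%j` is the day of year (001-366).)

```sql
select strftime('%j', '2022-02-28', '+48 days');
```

First apply '+48 days': 2022-02-28 → 2022-04-17.
Day-of-year for 2022-04-17: days since 2022-01-01 inclusive = 107, zero-padded to 107.

107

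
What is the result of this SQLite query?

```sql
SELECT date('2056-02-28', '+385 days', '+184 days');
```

Applying '+385 days' to 2056-02-28: counting 385 days forward gives 2057-03-19.
Applying '+184 days' to 2057-03-19: counting 184 days forward gives 2057-09-19.

2057-09-19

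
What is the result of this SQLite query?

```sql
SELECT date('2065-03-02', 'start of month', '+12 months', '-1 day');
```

2066-02-28

`start of month` rewinds 2065-03-02 to 2065-03-01.
Adding +12 months to 2065-03-01 gives 2066-03-01.
Going back 1 day from 2066-03-01 reaches 2066-02-28 (last day of February, 28 days).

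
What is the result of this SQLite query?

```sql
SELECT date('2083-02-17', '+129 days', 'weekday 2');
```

Applying '+129 days' to 2083-02-17: counting 129 days forward gives 2083-06-26.
`weekday 2` advances to the next Tuesday; 2083-06-26 is a Saturday, so it moves forward to 2083-06-29.

2083-06-29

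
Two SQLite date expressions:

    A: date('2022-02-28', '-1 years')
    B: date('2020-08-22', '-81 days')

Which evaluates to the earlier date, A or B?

A = 2021-02-28.
B = 2020-06-02.
B is earlier.

B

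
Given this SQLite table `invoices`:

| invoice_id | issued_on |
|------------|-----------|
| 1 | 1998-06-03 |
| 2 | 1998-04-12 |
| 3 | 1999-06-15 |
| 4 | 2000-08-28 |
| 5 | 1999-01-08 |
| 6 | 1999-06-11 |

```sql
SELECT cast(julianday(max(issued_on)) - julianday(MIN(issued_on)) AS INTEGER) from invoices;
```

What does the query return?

869

MIN = 1998-04-12, MAX = 2000-08-28.
18 days remain in April 1998 after the 12th (30 − 12).
Full months from May 1998 through July 2000 contribute their day counts.
Then 28 days into August 2000.
Total: 18 + 31 + 30 + 31 + 31 + 30 + 31 + 30 + 31 + 31 + 28 + 31 + 30 + 31 + 30 + 31 + 31 + 30 + 31 + 30 + 31 + 31 + 29 + 31 + 30 + 31 + 30 + 31 + 28 = 869.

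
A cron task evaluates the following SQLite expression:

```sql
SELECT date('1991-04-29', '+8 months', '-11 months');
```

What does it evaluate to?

1991-01-29

Adding +8 months to 1991-04-29 gives 1991-12-29.
Adding -11 months to 1991-12-29 gives 1991-01-29.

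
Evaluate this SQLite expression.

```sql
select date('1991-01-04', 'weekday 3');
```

`weekday 3` advances to the next Wednesday; 1991-01-04 is a Friday, so it moves forward to 1991-01-09.

1991-01-09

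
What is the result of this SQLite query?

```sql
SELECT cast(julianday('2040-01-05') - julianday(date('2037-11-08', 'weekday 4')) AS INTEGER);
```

784

`weekday 4` advances to the next Thursday; 2037-11-08 is a Sunday, so it moves forward to 2037-11-12.
18 days remain in November 2037 after the 12th (30 − 12).
Full months from December 2037 through December 2039 contribute their day counts.
Then 5 days into January 2040.
Total: 18 + 31 + 31 + 28 + 31 + 30 + 31 + 30 + 31 + 31 + 30 + 31 + 30 + 31 + 31 + 28 + 31 + 30 + 31 + 30 + 31 + 31 + 30 + 31 + 30 + 31 + 5 = 784.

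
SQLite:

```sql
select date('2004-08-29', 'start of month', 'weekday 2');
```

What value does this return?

2004-08-03

`start of month` rewinds 2004-08-29 to 2004-08-01.
`weekday 2` advances to the next Tuesday; 2004-08-01 is a Sunday, so it moves forward to 2004-08-03.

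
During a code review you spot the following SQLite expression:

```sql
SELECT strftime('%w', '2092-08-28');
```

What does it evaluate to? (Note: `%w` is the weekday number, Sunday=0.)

2092-08-28 is a Thursday; with Sunday=0 that is 4.

4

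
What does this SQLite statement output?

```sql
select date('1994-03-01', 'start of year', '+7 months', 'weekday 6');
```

1994-08-06

`start of year` rewinds 1994-03-01 to 1994-01-01.
Adding +7 months to 1994-01-01 gives 1994-08-01.
`weekday 6` advances to the next Saturday; 1994-08-01 is a Monday, so it moves forward to 1994-08-06.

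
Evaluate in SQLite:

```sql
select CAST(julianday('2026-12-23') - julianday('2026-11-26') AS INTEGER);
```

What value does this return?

27

4 days remain in November 2026 after the 26th (30 − 26).
Then 23 days into December 2026.
Total: 4 + 23 = 27.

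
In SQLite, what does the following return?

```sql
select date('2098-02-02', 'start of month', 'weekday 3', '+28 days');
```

2098-03-05

`start of month` rewinds 2098-02-02 to 2098-02-01.
`weekday 3` advances to the next Wednesday; 2098-02-01 is a Saturday, so it moves forward to 2098-02-05.
February 2098 has 28 days; 23 remain after the 5th, so 24 days reach 2098-03-01.
Advancing 4 more days within March lands on 2098-03-05.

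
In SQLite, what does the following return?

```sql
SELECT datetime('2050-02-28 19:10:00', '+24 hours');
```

2050-03-01 19:10:00

+24 hours from 2050-02-28 19:10:00 is 2050-03-01 19:10:00 (crosses midnight).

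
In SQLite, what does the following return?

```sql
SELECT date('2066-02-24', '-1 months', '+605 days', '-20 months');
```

Adding -1 month to 2066-02-24 gives 2066-01-24.
Applying '+605 days' to 2066-01-24: counting 605 days forward gives 2067-09-21.
Adding -20 months to 2067-09-21 gives 2066-01-21.

2066-01-21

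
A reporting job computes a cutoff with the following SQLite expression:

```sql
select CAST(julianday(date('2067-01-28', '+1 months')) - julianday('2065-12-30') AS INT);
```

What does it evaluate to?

Adding +1 month to 2067-01-28 gives 2067-02-28.
1 day remains in December 2065 after the 30th (31 − 30).
Full months from January 2066 through January 2067 contribute their day counts.
Then 28 days into February 2067.
Total: 1 + 31 + 28 + 31 + 30 + 31 + 30 + 31 + 31 + 30 + 31 + 30 + 31 + 31 + 28 = 425.

425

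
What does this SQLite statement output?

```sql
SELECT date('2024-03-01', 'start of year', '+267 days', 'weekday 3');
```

`start of year` rewinds 2024-03-01 to 2024-01-01.
Applying '+267 days' to 2024-01-01: counting 267 days forward gives 2024-09-24.
`weekday 3` advances to the next Wednesday; 2024-09-24 is a Tuesday, so it moves forward to 2024-09-25.

2024-09-25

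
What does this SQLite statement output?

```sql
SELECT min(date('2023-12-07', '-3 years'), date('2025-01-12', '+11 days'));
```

2020-12-07

date('2023-12-07', '-3 years') → 2020-12-07.
date('2025-01-12', '+11 days') → 2025-01-23.
Earlier of the two is 2020-12-07.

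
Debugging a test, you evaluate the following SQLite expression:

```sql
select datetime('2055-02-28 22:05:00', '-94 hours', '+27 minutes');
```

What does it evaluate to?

-94 hours from 2055-02-28 22:05:00 is 2055-02-25 00:05:00 (crosses midnight).
+27 minutes from 2055-02-25 00:05:00 is 2055-02-25 00:32:00.

2055-02-25 00:32:00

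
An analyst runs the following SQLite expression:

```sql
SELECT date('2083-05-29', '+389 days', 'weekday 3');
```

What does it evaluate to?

2084-06-21

Applying '+389 days' to 2083-05-29: counting 389 days forward gives 2084-06-21.
`weekday 3` advances to the next Wednesday; 2084-06-21 is already a Wednesday, so it stays at 2084-06-21.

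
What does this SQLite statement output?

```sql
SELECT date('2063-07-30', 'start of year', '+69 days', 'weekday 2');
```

`start of year` rewinds 2063-07-30 to 2063-01-01.
Applying '+69 days' to 2063-01-01: counting 69 days forward gives 2063-03-11.
`weekday 2` advances to the next Tuesday; 2063-03-11 is a Sunday, so it moves forward to 2063-03-13.

2063-03-13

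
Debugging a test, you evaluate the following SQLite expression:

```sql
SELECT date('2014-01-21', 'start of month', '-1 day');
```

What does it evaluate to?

`start of month` rewinds 2014-01-21 to 2014-01-01.
Going back 1 day from 2014-01-01 reaches 2013-12-31 (last day of December, 31 days).

2013-12-31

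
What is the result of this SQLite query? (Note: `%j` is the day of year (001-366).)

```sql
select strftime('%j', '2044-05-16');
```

137

Day-of-year for 2044-05-16: days since 2044-01-01 inclusive = 137, zero-padded to 137.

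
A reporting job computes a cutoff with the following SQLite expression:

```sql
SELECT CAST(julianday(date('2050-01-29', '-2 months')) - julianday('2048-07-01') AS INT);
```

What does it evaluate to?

Adding -2 months to 2050-01-29 gives 2049-11-29.
30 days remain in July 2048 after the 1st (31 − 1).
Full months from August 2048 through October 2049 contribute their day counts.
Then 29 days into November 2049.
Total: 30 + 31 + 30 + 31 + 30 + 31 + 31 + 28 + 31 + 30 + 31 + 30 + 31 + 31 + 30 + 31 + 29 = 516.

516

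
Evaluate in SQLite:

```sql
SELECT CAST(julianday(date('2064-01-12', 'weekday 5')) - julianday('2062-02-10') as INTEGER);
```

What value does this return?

707

`weekday 5` advances to the next Friday; 2064-01-12 is a Saturday, so it moves forward to 2064-01-18.
18 days remain in February 2062 after the 10th (28 − 10).
Full months from March 2062 through December 2063 contribute their day counts.
Then 18 days into January 2064.
Total: 18 + 31 + 30 + 31 + 30 + 31 + 31 + 30 + 31 + 30 + 31 + 31 + 28 + 31 + 30 + 31 + 30 + 31 + 31 + 30 + 31 + 30 + 31 + 18 = 707.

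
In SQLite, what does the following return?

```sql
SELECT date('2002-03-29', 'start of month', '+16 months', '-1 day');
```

`start of month` rewinds 2002-03-29 to 2002-03-01.
Adding +16 months to 2002-03-01 gives 2003-07-01.
Going back 1 day from 2003-07-01 reaches 2003-06-30 (last day of June, 30 days).

2003-06-30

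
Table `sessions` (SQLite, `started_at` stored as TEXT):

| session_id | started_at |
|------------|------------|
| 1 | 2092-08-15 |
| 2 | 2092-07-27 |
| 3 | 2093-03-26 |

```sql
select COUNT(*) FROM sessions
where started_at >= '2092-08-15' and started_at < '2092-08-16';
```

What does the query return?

1

Rows in [2092-08-15, 2092-08-16): 2092-08-15 → 1 row.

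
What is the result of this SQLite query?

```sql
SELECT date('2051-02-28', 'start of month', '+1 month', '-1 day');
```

2051-02-28

`start of month` rewinds 2051-02-28 to 2051-02-01.
Adding +1 month to 2051-02-01 gives 2051-03-01.
Going back 1 day from 2051-03-01 reaches 2051-02-28 (last day of February, 28 days).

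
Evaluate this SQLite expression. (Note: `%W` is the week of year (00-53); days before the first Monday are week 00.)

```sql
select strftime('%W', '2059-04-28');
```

2059-04-28 is a Monday. SQLite's %W counts Mondays since the year started; the result is 17.

17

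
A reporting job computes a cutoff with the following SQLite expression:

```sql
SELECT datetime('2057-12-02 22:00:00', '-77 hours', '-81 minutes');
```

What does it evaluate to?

2057-11-29 15:39:00

-77 hours from 2057-12-02 22:00:00 is 2057-11-29 17:00:00 (crosses midnight).
81 minutes = 1h 21m; -81 minutes from 2057-11-29 17:00:00 is 2057-11-29 15:39:00.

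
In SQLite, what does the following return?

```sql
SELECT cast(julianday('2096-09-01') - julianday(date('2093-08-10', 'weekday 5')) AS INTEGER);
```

1114

`weekday 5` advances to the next Friday; 2093-08-10 is a Monday, so it moves forward to 2093-08-14.
17 days remain in August 2093 after the 14th (31 − 14).
Full months from September 2093 through August 2096 contribute their day counts.
Then 1 day into September 2096.
Total: 17 + 30 + 31 + 30 + 31 + 31 + 28 + 31 + 30 + 31 + 30 + 31 + 31 + 30 + 31 + 30 + 31 + 31 + 28 + 31 + 30 + 31 + 30 + 31 + 31 + 30 + 31 + 30 + 31 + 31 + 29 + 31 + 30 + 31 + 30 + 31 + 31 + 1 = 1114.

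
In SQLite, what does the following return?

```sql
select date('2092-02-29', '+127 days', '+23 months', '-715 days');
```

2092-06-20

Applying '+127 days' to 2092-02-29: counting 127 days forward gives 2092-07-05.
Adding +23 months to 2092-07-05 gives 2094-06-05.
Applying '-715 days' to 2094-06-05: counting 715 days back gives 2092-06-20.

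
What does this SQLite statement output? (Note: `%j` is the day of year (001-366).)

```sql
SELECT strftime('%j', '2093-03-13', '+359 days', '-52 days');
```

014

First apply '+359 days', '-52 days': 2093-03-13 → 2094-01-14.
Day-of-year for 2094-01-14: days since 2094-01-01 inclusive = 14, zero-padded to 014.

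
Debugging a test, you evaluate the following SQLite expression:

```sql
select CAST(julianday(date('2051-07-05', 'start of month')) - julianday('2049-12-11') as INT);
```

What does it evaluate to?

`start of month` rewinds 2051-07-05 to 2051-07-01.
20 days remain in December 2049 after the 11th (31 − 11).
Full months from January 2050 through June 2051 contribute their day counts.
Then 1 day into July 2051.
Total: 20 + 31 + 28 + 31 + 30 + 31 + 30 + 31 + 31 + 30 + 31 + 30 + 31 + 31 + 28 + 31 + 30 + 31 + 30 + 1 = 567.

567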